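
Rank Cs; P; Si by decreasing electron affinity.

EA tends to increase across a period and decrease down a group, though the pattern is less regular than for IE or radius.
These span different periods and groups, so the two trends combine.
P > Cs: both effects reinforce here, so P is clearly the higher of the two.
Si > P: this pair runs against the simple trend — see the exception note.
Note the exception: Si has a higher electron affinity than P, contrary to the simple trend — adding an electron to P's half-filled 3p³ is unfavourable, so Si (3p²) has the more exothermic EA.
Tabulated electron affinity (kJ/mol): Si 134, P 72, Cs 46.
So from highest to lowest: Si > P > Cs.

Si > P > Cs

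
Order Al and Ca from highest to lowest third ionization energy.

IE_3 is the cost of taking one more electron from the +2 cation: Al²⁺ still has 1 valence electron; Ca²⁺ is the bare [Ar] core.
Breaking into a closed-shell core is much more expensive than removing a leftover valence electron — Ca has the largest IE_3 here.
The numbers (kJ/mol): Al 2745, Ca 4912.
So the third ionization energies run Al < Ca.

Ca > Al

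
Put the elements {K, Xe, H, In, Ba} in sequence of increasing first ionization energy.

H is in period 1, group 1; K is in period 4, group 1; In is in period 5, group 13; Xe is in period 5, group 18; Ba is in period 6, group 2.
IE₁ increases left→right with effective nuclear charge and decreases top→bottom as the valence shell moves farther out.
Here both period and group differ, so the two effects have to be weighed against each other.
Ba > K: period and group pull opposite ways; the across-period shift dominates (503 vs 419 kJ/mol).
In > Ba: relative to Ba, both the across-period and down-group shifts push In's first ionization energy up.
Xe > In: Xe lies to the right of In in period 5, so the across-period effect alone puts Xe higher.
H > Xe: period and group pull opposite ways; the down-group shift dominates (1312 vs 1170 kJ/mol).
Tabulated first ionization energy (kJ/mol): H 1312, K 419, In 558, Xe 1170, Ba 503.
So from lowest to highest: K < Ba < In < Xe < H.

K < Ba < In < Xe < H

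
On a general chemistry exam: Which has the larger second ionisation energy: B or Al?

B

After 1 electron has been removed, what remains? B⁺ still has 2 valence electrons; Al⁺ still has 2 valence electrons.
All are still removing valence electrons, so compare the +1 ions as you would atoms: IE_2 generally rises across a period (higher Z_eff) and falls down a group (larger shell), subject to the usual subshell exceptions.
Valence configurations: B⁺ [He]2s², Al⁺ [Ne]3s².
Tabulated IE_2 (kJ/mol): B 2427, Al 1817.
So the second ionization energies run Al < B.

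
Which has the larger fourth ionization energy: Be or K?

Be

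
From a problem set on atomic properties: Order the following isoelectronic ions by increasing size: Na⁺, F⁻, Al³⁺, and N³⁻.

All of these have 10 electrons, so size is governed by nuclear charge alone: the more protons, the stronger the pull on the same electron cloud, and the smaller the ion.
Nuclear charges: Al³⁺ (Z=13), Na⁺ (Z=11), F⁻ (Z=9), N³⁻ (Z=7).
Smallest to largest: Al³⁺ < Na⁺ < F⁻ < N³⁻.

Al³⁺ < Na⁺ < F⁻ < N³⁻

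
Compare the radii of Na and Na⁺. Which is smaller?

Forming Na⁺ removes 1 electron from Na. Fewer electrons for the same nuclear charge means less shielding and a higher Z_eff on the remaining electrons, and for main-group metals the entire outer shell is lost.
A cation is smaller than its parent atom: Na⁺ < Na.

Na⁺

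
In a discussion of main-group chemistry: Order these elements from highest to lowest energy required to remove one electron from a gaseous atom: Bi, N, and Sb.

N is in period 2, group 15; Sb is in period 5, group 15; Bi is in period 6, group 15.
First ionization energy rises across a period (greater Z_eff holds electrons more tightly) and falls down a group (valence electrons are farther from the nucleus).
All are in group 15, so first ionization energy increases up the group.
So from highest to lowest: N > Sb > Bi.

N > Sb > Bi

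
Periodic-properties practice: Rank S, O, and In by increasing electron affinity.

In < O < S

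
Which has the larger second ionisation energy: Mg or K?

K

Consider each +1 ion: Mg⁺ still has 1 valence electron; K⁺ is the bare [Ar] core.
Pulling an electron out of a noble-gas core costs far more than removing a remaining valence electron, so K sits at the high end of IE_2.
The numbers (kJ/mol): Mg 1451, K 3052.
Overall IE_2 order: Mg < K.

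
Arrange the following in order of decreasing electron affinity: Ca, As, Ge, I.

I, Ge, As, Ca

Ca is in period 4, group 2; Ge is in period 4, group 14; As is in period 4, group 15; I is in period 5, group 17.
EA tends to increase across a period and decrease down a group, though the pattern is less regular than for IE or radius.
Here both period and group differ, so the two effects have to be weighed against each other.
As > Ca: both are in period 4; the period trend gives As the larger value.
Ge > As: this pair runs against the simple trend — see the exception note.
I > Ge: the two effects oppose for this pair; the across-period effect wins (295 vs 119 kJ/mol).
Note the exception: Ge has a higher electron affinity than As, contrary to the simple trend — adding an electron to As's half-filled 4p³ is unfavourable, so Ge (4p²) has the more exothermic EA.
Tabulated electron affinity (kJ/mol): Ca 2, Ge 119, As 78, I 295.
So from highest to lowest: I > Ge > As > Ca.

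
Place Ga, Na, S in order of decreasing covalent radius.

Na > Ga > S

Na is in period 3, group 1; S is in period 3, group 16; Ga is in period 4, group 13.
Radius decreases left→right (rising Z_eff, same n) and increases top→bottom (higher n).
Here both period and group differ, so the two effects have to be weighed against each other.
Ga > S: relative to S, both the across-period and down-group shifts push Ga's atomic radius up.
Na > Ga: period and group pull opposite ways; the across-period shift dominates (155 vs 124 pm).
Tabulated atomic radius (pm): Na 155, S 103, Ga 124.
So from largest to smallest: Na > Ga > S.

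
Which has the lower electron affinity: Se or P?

P

P is in period 3, group 15; Se is in period 4, group 16.
Atoms with high Z_eff and room in the valence shell (especially the halogens) have the most exothermic electron affinities.
These sit on a diagonal, where the across-period and down-group effects partly cancel.
Se > P: period and group pull opposite ways; the across-period shift dominates (195 vs 72 kJ/mol).
Tabulated electron affinity (kJ/mol): P 72, Se 195.
So P has the lower electron affinity (P < Se).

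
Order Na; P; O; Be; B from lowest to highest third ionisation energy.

IE_3 is the cost of taking one more electron from the +2 cation: Na²⁺ is already 1 electron into the core; P²⁺ still has 3 valence electrons; O²⁺ still has 4 valence electrons; Be²⁺ is the bare [He] core; B²⁺ still has 1 valence electron.
Breaking into a closed-shell core is much more expensive than removing a leftover valence electron — Na and Be have the largest IE_3 here.
Valence configurations: P²⁺ [Ne]3s²3p¹, O²⁺ [He]2s²2p², B²⁺ [He]2s¹.
Approximate IE_3 values (kJ/mol): Na 6910, P 2914, O 5300, Be 14849, B 3660.
So the third ionization energies run P < B < O < Na < Be.

P < B < O < Na < Be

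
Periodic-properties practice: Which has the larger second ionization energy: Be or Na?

Na

IE_2 is the cost of taking one more electron from the +1 cation: Be⁺ still has 1 valence electron; Na⁺ is the bare [Ne] core.
Pulling an electron out of a noble-gas core costs far more than removing a remaining valence electron, so Na sits at the high end of IE_2.
Approximate IE_2 values (kJ/mol): Be 1757, Na 4562.
Putting it together, IE_2: Be < Na.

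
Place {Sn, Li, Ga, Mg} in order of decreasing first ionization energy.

Mg > Sn > Ga > Li

Across a period the outer electron is held more tightly (higher IE₁); down a group it sits in a higher shell, more shielded, and comes off more easily.
These sit on a diagonal, where the across-period and down-group effects partly cancel.
Ga > Li: the two effects oppose for this pair; the across-period effect wins (579 vs 520 kJ/mol).
Sn > Ga: the two effects oppose for this pair; the across-period effect wins (709 vs 579 kJ/mol).
Mg > Sn: the two effects oppose for this pair; the down-group effect wins (738 vs 709 kJ/mol).
Approximate values (kJ/mol): Li 520, Mg 738, Ga 579, Sn 709.
So from highest to lowest: Mg > Sn > Ga > Li.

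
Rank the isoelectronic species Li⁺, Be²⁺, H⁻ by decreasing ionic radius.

H⁻, Li⁺, Be²⁺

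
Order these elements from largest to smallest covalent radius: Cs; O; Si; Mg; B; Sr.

B is in period 2, group 13; O is in period 2, group 16; Mg is in period 3, group 2; Si is in period 3, group 14; Sr is in period 5, group 2; Cs is in period 6, group 1.
Across a period the added protons contract the valence shell; down a group each new principal shell makes the atom larger.
Neither a single period nor a single group — weigh both effects.
B > O: B lies to the left of O in period 2, so the across-period effect alone puts B larger.
Si > B: the two effects oppose for this pair; the down-group effect wins (116 vs 85 pm).
Mg > Si: Mg lies to the left of Si in period 3, so the across-period effect alone puts Mg larger.
Sr > Mg: they share group 2; the group trend gives Sr the larger value.
Cs > Sr: relative to Sr, both the across-period and down-group shifts push Cs's atomic radius up.
Approximate values (pm): B 85, O 63, Mg 139, Si 116, Sr 185, Cs 232.
So from largest to smallest: Cs > Sr > Mg > Si > B > O.

Cs, Sr, Mg, Si, B, O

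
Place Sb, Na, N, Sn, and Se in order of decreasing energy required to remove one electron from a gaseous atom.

N is in period 2, group 15; Na is in period 3, group 1; Se is in period 4, group 16; Sn is in period 5, group 14; Sb is in period 5, group 15.
Removing the outermost electron gets harder across a period and easier down a group.
Here both period and group differ, so the two effects have to be weighed against each other.
Sn > Na: the two effects oppose for this pair; the across-period effect wins (709 vs 496 kJ/mol).
Sb > Sn: both are in period 5; the period trend gives Sb the larger value.
Se > Sb: relative to Sb, both the across-period and down-group shifts push Se's first ionization energy up.
N > Se: the two effects oppose for this pair; the down-group effect wins (1402 vs 941 kJ/mol).
Approximate values (kJ/mol): N 1402, Na 496, Se 941, Sn 709, Sb 831.
So from highest to lowest: N > Se > Sb > Sn > Na.

N, Se, Sb, Sn, Na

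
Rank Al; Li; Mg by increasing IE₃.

Al, Mg, Li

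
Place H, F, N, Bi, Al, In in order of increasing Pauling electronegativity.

H is in period 1, group 1; N is in period 2, group 15; F is in period 2, group 17; Al is in period 3, group 13; In is in period 5, group 13; Bi is in period 6, group 15.
EN rises left→right (higher Z_eff, smaller atoms) and falls top→bottom (larger, more shielded atoms).
Here both period and group differ, so the two effects have to be weighed against each other.
In > Al: this pair runs against the simple trend — see the exception note.
Bi > In: the two effects oppose for this pair; the across-period effect wins (2.02 vs 1.78).
H > Bi: period and group pull opposite ways; the down-group shift dominates (2.20 vs 2.02).
N > H: the two effects oppose for this pair; the across-period effect wins (3.04 vs 2.20).
F > N: both are in period 2; the period trend gives F the larger value.
Note the exception: In has a higher electronegativity than Al, contrary to the simple trend — poor shielding by filled d (and f) subshells raises the heavier element's effective nuclear charge more than the simple down-group trend predicts.
Tabulated electronegativity (Pauling): H 2.20, N 3.04, F 3.98, Al 1.61, In 1.78, Bi 2.02.
So from lowest to highest: Al < In < Bi < H < N < F.

Al < In < Bi < H < N < F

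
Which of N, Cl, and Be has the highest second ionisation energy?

The second ionization energy removes an electron from the +1 ion. For each element: N⁺ still has 4 valence electrons; Cl⁺ still has 6 valence electrons; Be⁺ still has 1 valence electron.
All are still removing valence electrons, so compare the +1 ions as you would atoms: IE_2 generally rises across a period (higher Z_eff) and falls down a group (larger shell), subject to the usual subshell exceptions.
Valence configurations: N⁺ [He]2s²2p², Cl⁺ [Ne]3s²3p⁴, Be⁺ [He]2s¹.
Approximate IE_2 values (kJ/mol): N 2856, Cl 2298, Be 1757.
Overall IE_2 order: Be < Cl < N.

N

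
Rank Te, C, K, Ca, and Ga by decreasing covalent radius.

K > Ca > Te > Ga > C

Moving right in a period, electrons are added to the same shell under a stronger nuclear pull, so atoms get smaller; moving down, a new shell is opened and atoms get larger.
Here both period and group differ, so the two effects have to be weighed against each other.
Ga > C: both effects reinforce here, so Ga is clearly the larger of the two.
Te > Ga: period and group pull opposite ways; the down-group shift dominates (136 vs 124 pm).
Ca > Te: the two effects oppose for this pair; the across-period effect wins (171 vs 136 pm).
K > Ca: both are in period 4; the period trend gives K the larger value.
Tabulated atomic radius (pm): C 75, K 196, Ca 171, Ga 124, Te 136.
So from largest to smallest: K > Ca > Te > Ga > C.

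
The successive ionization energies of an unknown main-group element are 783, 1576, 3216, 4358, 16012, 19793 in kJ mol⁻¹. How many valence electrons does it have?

4

Look for the largest jump between consecutive ionization energies: IE5/IE4 ≈ 3.7, far larger than any earlier ratio.
That jump marks the point where a core electron is being removed. So the atom has 4 valence electrons.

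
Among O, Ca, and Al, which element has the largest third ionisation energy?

Consider each +2 ion: O²⁺ still has 4 valence electrons; Ca²⁺ is the bare [Ar] core; Al²⁺ still has 1 valence electron.
Usually core removal costs more than valence removal, but here the competition is close: a tightly held n=2 valence electron can cost more to remove than an n=3 core electron, so the actual values have to decide it.
Valence configurations: O²⁺ [He]2s²2p², Al²⁺ [Ne]3s¹.
Approximate IE_3 values (kJ/mol): O 5300, Ca 4912, Al 2745.
Putting it together, IE_3: Al < Ca < O.

O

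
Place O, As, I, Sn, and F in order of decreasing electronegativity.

F, O, I, As, Sn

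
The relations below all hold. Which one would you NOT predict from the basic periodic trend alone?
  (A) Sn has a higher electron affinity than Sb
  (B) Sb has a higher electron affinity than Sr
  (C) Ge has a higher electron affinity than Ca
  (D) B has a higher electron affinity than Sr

(A)

The general trend: electron affinity increases across a period and decreases down a group.
(A) Sn (period 5, group 14) vs Sb (period 5, group 15): the stated order contradicts the simple trend.
(B) Sb (period 5, group 15) vs Sr (period 5, group 2): the stated order agrees with the simple trend.
(C) Ge (period 4, group 14) vs Ca (period 4, group 2): the stated order agrees with the simple trend.
(D) B (period 2, group 13) vs Sr (period 5, group 2): the stated order agrees with the simple trend.
The exception is (A): adding an electron to Sb's half-filled 5p³ is unfavourable, so Sn has the more exothermic EA.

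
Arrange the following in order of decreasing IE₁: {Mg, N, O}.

First ionization energy rises across a period (greater Z_eff holds electrons more tightly) and falls down a group (valence electrons are farther from the nucleus).
Here both period and group differ, so the two effects have to be weighed against each other.
O > Mg: relative to Mg, both the across-period and down-group shifts push O's first ionization energy up.
N > O: this pair runs against the simple trend — see the exception note.
Note the exception: N has a higher first ionization energy than O, contrary to the simple trend — pairing an electron in O's 2p⁴ costs repulsion energy, so O ionizes more easily than half-filled N (2p³).
Approximate values (kJ/mol): N 1402, O 1314, Mg 738.
So from highest to lowest: N > O > Mg.

N > O > Mg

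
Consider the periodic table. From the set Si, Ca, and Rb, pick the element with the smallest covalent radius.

Si

Si is in period 3, group 14; Ca is in period 4, group 2; Rb is in period 5, group 1.
Across a period the added protons contract the valence shell; down a group each new principal shell makes the atom larger.
These span different periods and groups, so the two trends combine.
Ca > Si: both effects reinforce here, so Ca is clearly the larger of the two.
Rb > Ca: relative to Ca, both the across-period and down-group shifts push Rb's atomic radius up.
Tabulated atomic radius (pm): Si 116, Ca 171, Rb 210.
The smallest covalent radius among these belongs to Si.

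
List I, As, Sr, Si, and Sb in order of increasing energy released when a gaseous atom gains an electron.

Sr < As < Sb < Si < I

EA tends to increase across a period and decrease down a group, though the pattern is less regular than for IE or radius.
Neither a single period nor a single group — weigh both effects.
As > Sr: both effects reinforce here, so As is clearly the higher of the two.
Sb > As: this pair runs against the simple trend — see the exception note.
Si > Sb: period and group pull opposite ways; the down-group shift dominates (134 vs 103 kJ/mol).
I > Si: the two effects oppose for this pair; the across-period effect wins (295 vs 134 kJ/mol).
Note the exception: Sb has a higher electron affinity than As, contrary to the simple trend — both are half-filled np³, but the pairing/repulsion penalty for the added electron shrinks as the p orbitals become larger and more diffuse down the group, and for Sb that outweighs the weaker nuclear attraction.
For reference (kJ/mol): Si 134, As 78, Sr 5, Sb 103, I 295.
So from lowest to highest: Sr < As < Sb < Si < I.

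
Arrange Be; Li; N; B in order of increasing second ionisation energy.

Be, B, N, Li

After 1 electron has been removed, what remains? Be⁺ still has 1 valence electron; Li⁺ is the bare [He] core; N⁺ still has 4 valence electrons; B⁺ still has 2 valence electrons.
Breaking into a closed-shell core is much more expensive than removing a leftover valence electron — Li has the largest IE_2 here.
Valence configurations: Be⁺ [He]2s¹, N⁺ [He]2s²2p², B⁺ [He]2s².
Tabulated IE_2 (kJ/mol): Be 1757, Li 7298, N 2856, B 2427.
Putting it together, IE_2: Be < B < N < Li.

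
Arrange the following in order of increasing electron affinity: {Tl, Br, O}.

O is in period 2, group 16; Br is in period 4, group 17; Tl is in period 6, group 13.
Adding an electron releases more energy for atoms nearer the top right (short of the noble gases).
These span different periods and groups, so the two trends combine.
O > Tl: both effects reinforce here, so O is clearly the higher of the two.
Br > O: the two effects oppose for this pair; the across-period effect wins (325 vs 141 kJ/mol).
Tabulated electron affinity (kJ/mol): O 141, Br 325, Tl 19.
So from lowest to highest: Tl < O < Br.

Tl < O < Br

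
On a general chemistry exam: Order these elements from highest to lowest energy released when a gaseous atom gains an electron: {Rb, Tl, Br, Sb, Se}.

Br > Se > Sb > Rb > Tl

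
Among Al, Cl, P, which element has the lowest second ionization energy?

The second ionization energy removes an electron from the +1 ion. For each element: Al⁺ still has 2 valence electrons; Cl⁺ still has 6 valence electrons; P⁺ still has 4 valence electrons.
All are still removing valence electrons, so compare the +1 ions as you would atoms: IE_2 generally rises across a period (higher Z_eff) and falls down a group (larger shell), subject to the usual subshell exceptions.
Valence configurations: Al⁺ [Ne]3s², Cl⁺ [Ne]3s²3p⁴, P⁺ [Ne]3s²3p².
The numbers (kJ/mol): Al 1817, Cl 2298, P 1907.
Overall IE_2 order: Al < P < Cl.

Al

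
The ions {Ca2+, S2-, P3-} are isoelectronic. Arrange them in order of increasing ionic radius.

Ca2+, S2-, P3-

All of these have 18 electrons, so size is governed by nuclear charge alone: the more protons, the stronger the pull on the same electron cloud, and the smaller the ion.
Nuclear charges: Ca2+ (Z=20), S2- (Z=16), P3- (Z=15).
Smallest to largest: Ca2+ < S2- < P3-.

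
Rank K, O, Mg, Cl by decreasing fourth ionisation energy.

Mg > O > K > Cl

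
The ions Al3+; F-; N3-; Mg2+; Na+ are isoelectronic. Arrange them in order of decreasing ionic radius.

All of these have 10 electrons, so size is governed by nuclear charge alone: the more protons, the stronger the pull on the same electron cloud, and the smaller the ion.
Nuclear charges: Al3+ (Z=13), Mg2+ (Z=12), Na+ (Z=11), F- (Z=9), N3- (Z=7).
Largest to smallest: N3- > F- > Na+ > Mg2+ > Al3+.

N3- > F- > Na+ > Mg2+ > Al3+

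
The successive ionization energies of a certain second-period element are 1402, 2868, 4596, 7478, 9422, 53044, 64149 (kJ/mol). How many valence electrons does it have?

5

Look for the largest jump between consecutive ionization energies: IE6/IE5 ≈ 5.6, far larger than any earlier ratio.
That jump marks the point where a core electron is being removed. So the atom has 5 valence electrons.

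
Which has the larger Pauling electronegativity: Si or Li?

Li is in period 2, group 1; Si is in period 3, group 14.
Atoms toward the upper right of the periodic table pull bonding electrons most strongly.
Here both period and group differ, so the two effects have to be weighed against each other.
Si > Li: the two effects oppose for this pair; the across-period effect wins (1.90 vs 0.98).
For reference (Pauling): Li 0.98, Si 1.90.
So Si has the larger Pauling electronegativity (Si > Li).

Si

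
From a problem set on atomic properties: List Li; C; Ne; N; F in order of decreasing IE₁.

Removing the outermost electron gets harder across a period and easier down a group.
All lie in period 2, so first ionization energy increases left to right.
So from highest to lowest: Ne > F > N > C > Li.

Ne > F > N > C > Li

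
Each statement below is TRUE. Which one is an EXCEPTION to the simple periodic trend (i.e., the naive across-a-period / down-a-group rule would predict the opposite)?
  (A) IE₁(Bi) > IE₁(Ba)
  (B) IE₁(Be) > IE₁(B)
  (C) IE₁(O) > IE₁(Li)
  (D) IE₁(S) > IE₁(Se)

(B)

The general trend: IE₁ increases across a period and decreases down a group.
(A) Bi (period 6, group 15) vs Ba (period 6, group 2): the stated order agrees with the simple trend.
(B) Be (period 2, group 2) vs B (period 2, group 13): the stated order contradicts the simple trend.
(C) O (period 2, group 16) vs Li (period 2, group 1): the stated order agrees with the simple trend.
(D) S (period 3, group 16) vs Se (period 4, group 16): the stated order agrees with the simple trend.
The exception is (B): removing B's lone 2p electron is easier than breaking Be's filled 2s².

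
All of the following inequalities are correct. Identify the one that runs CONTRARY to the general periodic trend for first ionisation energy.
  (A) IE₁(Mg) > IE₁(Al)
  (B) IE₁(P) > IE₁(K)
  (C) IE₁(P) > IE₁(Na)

(A)

The general trend: first ionisation energy increases across a period and decreases down a group.
(A) Mg (period 3, group 2) vs Al (period 3, group 13): the stated order contradicts the simple trend.
(B) P (period 3, group 15) vs K (period 4, group 1): the stated order agrees with the simple trend.
(C) P (period 3, group 15) vs Na (period 3, group 1): the stated order agrees with the simple trend.
The exception is (A): Al's single 3p electron is easier to remove than one from Mg's filled 3s².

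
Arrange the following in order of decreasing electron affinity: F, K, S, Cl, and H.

Cl > F > S > H > K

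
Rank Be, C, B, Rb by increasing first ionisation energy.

Rb, B, Be, C

Be is in period 2, group 2; B is in period 2, group 13; C is in period 2, group 14; Rb is in period 5, group 1.
Removing the outermost electron gets harder across a period and easier down a group.
Here both period and group differ, so the two effects have to be weighed against each other.
B > Rb: relative to Rb, both the across-period and down-group shifts push B's first ionization energy up.
Be > B: this pair runs against the simple trend — see the exception note.
C > Be: both are in period 2; the period trend gives C the larger value.
Note the exception: Be has a higher first ionization energy than B, contrary to the simple trend — removing B's lone 2p electron is easier than breaking Be's filled 2s².
Tabulated first ionization energy (kJ/mol): Be 900, B 801, C 1086, Rb 403.
So from lowest to highest: Rb < B < Be < C.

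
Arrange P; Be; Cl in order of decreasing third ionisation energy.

The third ionization energy removes an electron from the +2 ion. For each element: P²⁺ still has 3 valence electrons; Be²⁺ is the bare [He] core; Cl²⁺ still has 5 valence electrons.
Core electrons are held far more tightly than valence electrons, so Be tops the IE_3 order.
Valence configurations: P²⁺ [Ne]3s²3p¹, Cl²⁺ [Ne]3s²3p³.
Tabulated IE_3 (kJ/mol): P 2914, Be 14849, Cl 3822.
So the third ionization energies run P < Cl < Be.

Be > Cl > P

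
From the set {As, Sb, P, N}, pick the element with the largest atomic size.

Moving right in a period, electrons are added to the same shell under a stronger nuclear pull, so atoms get smaller; moving down, a new shell is opened and atoms get larger.
All are in group 15, so atomic radius increases down the group.
The largest atomic size among these belongs to Sb.

Sb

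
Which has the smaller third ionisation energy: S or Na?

After 2 electrons have been removed, what remains? S²⁺ still has 4 valence electrons; Na²⁺ is already 1 electron into the core.
Breaking into a closed-shell core is much more expensive than removing a leftover valence electron — Na has the largest IE_3 here.
The numbers (kJ/mol): S 3357, Na 6910.
Overall IE_3 order: S < Na.

S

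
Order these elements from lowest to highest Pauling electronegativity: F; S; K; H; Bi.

EN rises left→right (higher Z_eff, smaller atoms) and falls top→bottom (larger, more shielded atoms).
Neither a single period nor a single group — weigh both effects.
Bi > K: period and group pull opposite ways; the across-period shift dominates (2.02 vs 0.82).
H > Bi: the two effects oppose for this pair; the down-group effect wins (2.20 vs 2.02).
S > H: the two effects oppose for this pair; the across-period effect wins (2.58 vs 2.20).
F > S: both effects reinforce here, so F is clearly the higher of the two.
Approximate values (Pauling): H 2.20, F 3.98, S 2.58, K 0.82, Bi 2.02.
So from lowest to highest: K < Bi < H < S < F.

K < Bi < H < S < F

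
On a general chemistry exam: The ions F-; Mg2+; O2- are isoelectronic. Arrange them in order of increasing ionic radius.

Mg2+ < F- < O2-

All of these have 10 electrons, so size is governed by nuclear charge alone: the more protons, the stronger the pull on the same electron cloud, and the smaller the ion.
Nuclear charges: Mg2+ (Z=12), F- (Z=9), O2- (Z=8).
Smallest to largest: Mg2+ < F- < O2-.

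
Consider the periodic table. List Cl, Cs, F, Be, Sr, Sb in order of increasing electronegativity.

Cs < Sr < Be < Sb < Cl < F

Be is in period 2, group 2; F is in period 2, group 17; Cl is in period 3, group 17; Sr is in period 5, group 2; Sb is in period 5, group 15; Cs is in period 6, group 1.
Smaller atoms with higher effective nuclear charge are more electronegative.
Here both period and group differ, so the two effects have to be weighed against each other.
Sr > Cs: relative to Cs, both the across-period and down-group shifts push Sr's electronegativity up.
Be > Sr: Be sits above Sr in group 2, so the down-group effect alone puts Be higher.
Sb > Be: the two effects oppose for this pair; the across-period effect wins (2.05 vs 1.57).
Cl > Sb: both effects reinforce here, so Cl is clearly the higher of the two.
F > Cl: they share group 17; the group trend gives F the larger value.
Approximate values (Pauling): Be 1.57, F 3.98, Cl 3.16, Sr 0.95, Sb 2.05, Cs 0.79.
So from lowest to highest: Cs < Sr < Be < Sb < Cl < F.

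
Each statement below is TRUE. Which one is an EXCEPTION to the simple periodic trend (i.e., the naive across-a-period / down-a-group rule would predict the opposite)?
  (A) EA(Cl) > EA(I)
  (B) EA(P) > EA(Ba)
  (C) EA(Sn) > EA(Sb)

(C)

The general trend: electron affinity increases across a period and decreases down a group.
(A) Cl (period 3, group 17) vs I (period 5, group 17): the stated order agrees with the simple trend.
(B) P (period 3, group 15) vs Ba (period 6, group 2): the stated order agrees with the simple trend.
(C) Sn (period 5, group 14) vs Sb (period 5, group 15): the stated order contradicts the simple trend.
The exception is (C): adding an electron to Sb's half-filled 5p³ is unfavourable, so Sn has the more exothermic EA.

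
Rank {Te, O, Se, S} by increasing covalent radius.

O is in period 2, group 16; S is in period 3, group 16; Se is in period 4, group 16; Te is in period 5, group 16.
Moving right in a period, electrons are added to the same shell under a stronger nuclear pull, so atoms get smaller; moving down, a new shell is opened and atoms get larger.
All are in group 16, so atomic radius increases down the group.
So from smallest to largest: O < S < Se < Te.

O < S < Se < Te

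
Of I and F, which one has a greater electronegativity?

F is in period 2, group 17; I is in period 5, group 17.
Electronegativity increases across a period and decreases down a group, tracking effective nuclear charge and atomic size.
All are in group 17, so electronegativity increases up the group.
So F has the greater electronegativity (F > I).

F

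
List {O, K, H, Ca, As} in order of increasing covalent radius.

H is in period 1, group 1; O is in period 2, group 16; K is in period 4, group 1; Ca is in period 4, group 2; As is in period 4, group 15.
Across a period the added protons contract the valence shell; down a group each new principal shell makes the atom larger.
These span different periods and groups, so the two trends combine.
O > H: period and group pull opposite ways; the down-group shift dominates (63 vs 32 pm).
As > O: both effects reinforce here, so As is clearly the larger of the two.
Ca > As: both are in period 4; the period trend gives Ca the larger value.
K > Ca: both are in period 4; the period trend gives K the larger value.
Tabulated atomic radius (pm): H 32, O 63, K 196, Ca 171, As 121.
So from smallest to largest: H < O < As < Ca < K.

H < O < As < Ca < K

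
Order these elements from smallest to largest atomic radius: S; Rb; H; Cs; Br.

H is in period 1, group 1; S is in period 3, group 16; Br is in period 4, group 17; Rb is in period 5, group 1; Cs is in period 6, group 1.
Radius decreases left→right (rising Z_eff, same n) and increases top→bottom (higher n).
Here both period and group differ, so the two effects have to be weighed against each other.
S > H: period and group pull opposite ways; the down-group shift dominates (103 vs 32 pm).
Br > S: period and group pull opposite ways; the down-group shift dominates (114 vs 103 pm).
Rb > Br: both effects reinforce here, so Rb is clearly the larger of the two.
Cs > Rb: Cs sits below Rb in group 1, so the down-group effect alone puts Cs larger.
Approximate values (pm): H 32, S 103, Br 114, Rb 210, Cs 232.
So from smallest to largest: H < S < Br < Rb < Cs.

H < S < Br < Rb < Cs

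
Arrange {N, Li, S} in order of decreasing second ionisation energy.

Li, N, S

Consider each +1 ion: N⁺ still has 4 valence electrons; Li⁺ is the bare [He] core; S⁺ still has 5 valence electrons.
Pulling an electron out of a noble-gas core costs far more than removing a remaining valence electron, so Li sits at the high end of IE_2.
Valence configurations: N⁺ [He]2s²2p², S⁺ [Ne]3s²3p³.
The numbers (kJ/mol): N 2856, Li 7298, S 2252.
Overall IE_2 order: S < N < Li.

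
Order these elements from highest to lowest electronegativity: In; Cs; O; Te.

O > Te > In > Cs

O is in period 2, group 16; In is in period 5, group 13; Te is in period 5, group 16; Cs is in period 6, group 1.
Atoms toward the upper right of the periodic table pull bonding electrons most strongly.
Neither a single period nor a single group — weigh both effects.
In > Cs: both effects reinforce here, so In is clearly the higher of the two.
Te > In: Te lies to the right of In in period 5, so the across-period effect alone puts Te higher.
O > Te: they share group 16; the group trend gives O the larger value.
For reference (Pauling): O 3.44, In 1.78, Te 2.10, Cs 0.79.
So from highest to lowest: O > Te > In > Cs.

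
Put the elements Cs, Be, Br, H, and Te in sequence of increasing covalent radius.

H is in period 1, group 1; Be is in period 2, group 2; Br is in period 4, group 17; Te is in period 5, group 16; Cs is in period 6, group 1.
Atomic radius shrinks across a period as nuclear charge pulls the same shell inward, and grows down a group as new shells are added.
Here both period and group differ, so the two effects have to be weighed against each other.
Be > H: the two effects oppose for this pair; the down-group effect wins (102 vs 32 pm).
Br > Be: period and group pull opposite ways; the down-group shift dominates (114 vs 102 pm).
Te > Br: both effects reinforce here, so Te is clearly the larger of the two.
Cs > Te: both effects reinforce here, so Cs is clearly the larger of the two.
For reference (pm): H 32, Be 102, Br 114, Te 136, Cs 232.
So from smallest to largest: H < Be < Br < Te < Cs.

H < Be < Br < Te < Cs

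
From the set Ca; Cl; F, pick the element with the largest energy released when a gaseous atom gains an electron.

Cl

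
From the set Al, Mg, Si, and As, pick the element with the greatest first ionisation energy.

Removing the outermost electron gets harder across a period and easier down a group.
These span different periods and groups, so the two trends combine.
Mg > Al: this pair runs against the simple trend — see the exception note.
Si > Mg: Si lies to the right of Mg in period 3, so the across-period effect alone puts Si higher.
As > Si: the two effects oppose for this pair; the across-period effect wins (947 vs 786 kJ/mol).
Note the exception: Mg has a higher first ionization energy than Al, contrary to the simple trend — Al's single 3p electron is easier to remove than one from Mg's filled 3s².
Tabulated first ionization energy (kJ/mol): Mg 738, Al 578, Si 786, As 947.
The greatest first ionisation energy among these belongs to As.

As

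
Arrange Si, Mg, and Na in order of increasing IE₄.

Si, Na, Mg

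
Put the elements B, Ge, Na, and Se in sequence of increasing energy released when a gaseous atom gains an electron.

B < Na < Ge < Se

B is in period 2, group 13; Na is in period 3, group 1; Ge is in period 4, group 14; Se is in period 4, group 16.
Atoms with high Z_eff and room in the valence shell (especially the halogens) have the most exothermic electron affinities.
These span different periods and groups, so the two trends combine.
Na > B: this pair runs against the simple trend — see the exception note.
Ge > Na: period and group pull opposite ways; the across-period shift dominates (119 vs 53 kJ/mol).
Se > Ge: Se lies to the right of Ge in period 4, so the across-period effect alone puts Se higher.
Note the exception: Na has a higher electron affinity than B, contrary to the simple trend — B's ns²np¹ configuration gives only a small electron affinity — the sparsely filled np subshell binds an added electron weakly.
For reference (kJ/mol): B 27, Na 53, Ge 119, Se 195.
So from lowest to highest: B < Na < Ge < Se.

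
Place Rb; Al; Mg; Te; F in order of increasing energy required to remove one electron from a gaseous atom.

Removing the outermost electron gets harder across a period and easier down a group.
Here both period and group differ, so the two effects have to be weighed against each other.
Al > Rb: relative to Rb, both the across-period and down-group shifts push Al's first ionization energy up.
Mg > Al: this pair runs against the simple trend — see the exception note.
Te > Mg: period and group pull opposite ways; the across-period shift dominates (869 vs 738 kJ/mol).
F > Te: relative to Te, both the across-period and down-group shifts push F's first ionization energy up.
Note the exception: Mg has a higher first ionization energy than Al, contrary to the simple trend — Al's single 3p electron is easier to remove than one from Mg's filled 3s².
For reference (kJ/mol): F 1681, Mg 738, Al 578, Rb 403, Te 869.
So from lowest to highest: Rb < Al < Mg < Te < F.

Rb, Al, Mg, Te, F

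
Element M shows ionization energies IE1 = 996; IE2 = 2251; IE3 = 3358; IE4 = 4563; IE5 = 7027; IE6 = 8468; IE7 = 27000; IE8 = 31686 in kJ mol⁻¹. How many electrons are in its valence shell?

6

Look for the largest jump between consecutive ionization energies: IE7/IE6 ≈ 3.2, far larger than any earlier ratio.
That jump marks the point where a core electron is being removed. So the atom has 6 valence electrons.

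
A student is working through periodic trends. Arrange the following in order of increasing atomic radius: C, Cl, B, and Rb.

Moving right in a period, electrons are added to the same shell under a stronger nuclear pull, so atoms get smaller; moving down, a new shell is opened and atoms get larger.
Neither a single period nor a single group — weigh both effects.
B > C: both are in period 2; the period trend gives B the larger value.
Cl > B: the two effects oppose for this pair; the down-group effect wins (99 vs 85 pm).
Rb > Cl: relative to Cl, both the across-period and down-group shifts push Rb's atomic radius up.
For reference (pm): B 85, C 75, Cl 99, Rb 210.
So from smallest to largest: C < B < Cl < Rb.

C < B < Cl < Rb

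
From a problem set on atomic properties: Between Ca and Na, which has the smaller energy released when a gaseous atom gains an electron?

Ca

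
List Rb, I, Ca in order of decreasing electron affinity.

Ca is in period 4, group 2; Rb is in period 5, group 1; I is in period 5, group 17.
EA tends to increase across a period and decrease down a group, though the pattern is less regular than for IE or radius.
These span different periods and groups, so the two trends combine.
Rb > Ca: this pair runs against the simple trend — see the exception note.
I > Rb: both are in period 5; the period trend gives I the larger value.
Note the exception: Rb has a higher electron affinity than Ca, contrary to the simple trend — adding an electron to Ca (ns²) has to open a new, higher-energy np subshell, which is unfavourable.
Tabulated electron affinity (kJ/mol): Ca 2, Rb 47, I 295.
So from highest to lowest: I > Rb > Ca.

I > Rb > Ca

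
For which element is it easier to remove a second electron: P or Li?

P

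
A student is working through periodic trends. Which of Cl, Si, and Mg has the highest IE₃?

Mg

The third ionization energy removes an electron from the +2 ion. For each element: Cl²⁺ still has 5 valence electrons; Si²⁺ still has 2 valence electrons; Mg²⁺ is the bare [Ne] core.
Pulling an electron out of a noble-gas core costs far more than removing a remaining valence electron, so Mg sits at the high end of IE_3.
Valence configurations: Cl²⁺ [Ne]3s²3p³, Si²⁺ [Ne]3s².
Tabulated IE_3 (kJ/mol): Cl 3822, Si 3232, Mg 7733.
Overall IE_3 order: Si < Cl < Mg.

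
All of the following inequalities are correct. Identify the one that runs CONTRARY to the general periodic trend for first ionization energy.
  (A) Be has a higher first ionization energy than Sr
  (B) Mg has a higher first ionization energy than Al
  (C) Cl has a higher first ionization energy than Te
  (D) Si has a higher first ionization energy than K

The general trend: first ionization energy increases across a period and decreases down a group.
(A) Be (period 2, group 2) vs Sr (period 5, group 2): the stated order agrees with the simple trend.
(B) Mg (period 3, group 2) vs Al (period 3, group 13): the stated order contradicts the simple trend.
(C) Cl (period 3, group 17) vs Te (period 5, group 16): the stated order agrees with the simple trend.
(D) Si (period 3, group 14) vs K (period 4, group 1): the stated order agrees with the simple trend.
The exception is (B): Al's single 3p electron is easier to remove than one from Mg's filled 3s².

(B)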